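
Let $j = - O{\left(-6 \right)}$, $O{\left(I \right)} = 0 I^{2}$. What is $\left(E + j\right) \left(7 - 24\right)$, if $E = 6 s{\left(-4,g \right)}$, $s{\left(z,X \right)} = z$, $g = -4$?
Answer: $408$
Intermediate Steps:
$E = -24$ ($E = 6 \left(-4\right) = -24$)
$O{\left(I \right)} = 0$
$j = 0$ ($j = \left(-1\right) 0 = 0$)
$\left(E + j\right) \left(7 - 24\right) = \left(-24 + 0\right) \left(7 - 24\right) = - 24 \left(7 - 24\right) = \left(-24\right) \left(-17\right) = 408$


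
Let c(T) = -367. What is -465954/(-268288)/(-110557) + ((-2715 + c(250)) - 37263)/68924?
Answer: -149588732152127/255545348482048 ≈ -0.58537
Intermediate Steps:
-465954/(-268288)/(-110557) + ((-2715 + c(250)) - 37263)/68924 = -465954/(-268288)/(-110557) + ((-2715 - 367) - 37263)/68924 = -465954*(-1/268288)*(-1/110557) + (-3082 - 37263)*(1/68924) = (232977/134144)*(-1/110557) - 40345*1/68924 = -232977/14830558208 - 40345/68924 = -149588732152127/255545348482048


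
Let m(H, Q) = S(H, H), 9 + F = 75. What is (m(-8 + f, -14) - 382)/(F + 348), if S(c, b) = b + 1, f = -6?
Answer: -395/414 ≈ -0.95411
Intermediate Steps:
S(c, b) = 1 + b
F = 66 (F = -9 + 75 = 66)
m(H, Q) = 1 + H
(m(-8 + f, -14) - 382)/(F + 348) = ((1 + (-8 - 6)) - 382)/(66 + 348) = ((1 - 14) - 382)/414 = (-13 - 382)*(1/414) = -395*1/414 = -395/414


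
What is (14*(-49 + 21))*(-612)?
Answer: 239904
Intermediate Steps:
(14*(-49 + 21))*(-612) = (14*(-28))*(-612) = -392*(-612) = 239904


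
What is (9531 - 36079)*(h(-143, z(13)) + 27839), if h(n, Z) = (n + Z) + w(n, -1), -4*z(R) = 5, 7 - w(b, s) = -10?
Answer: -735691539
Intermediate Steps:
w(b, s) = 17 (w(b, s) = 7 - 1*(-10) = 7 + 10 = 17)
z(R) = -5/4 (z(R) = -¼*5 = -5/4)
h(n, Z) = 17 + Z + n (h(n, Z) = (n + Z) + 17 = (Z + n) + 17 = 17 + Z + n)
(9531 - 36079)*(h(-143, z(13)) + 27839) = (9531 - 36079)*((17 - 5/4 - 143) + 27839) = -26548*(-509/4 + 27839) = -26548*110847/4 = -735691539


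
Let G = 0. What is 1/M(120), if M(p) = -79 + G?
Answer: -1/79 ≈ -0.012658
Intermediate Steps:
M(p) = -79 (M(p) = -79 + 0 = -79)
1/M(120) = 1/(-79) = -1/79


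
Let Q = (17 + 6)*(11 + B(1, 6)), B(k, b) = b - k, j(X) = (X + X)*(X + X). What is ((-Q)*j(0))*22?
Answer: 0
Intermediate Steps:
j(X) = 4*X² (j(X) = (2*X)*(2*X) = 4*X²)
Q = 368 (Q = (17 + 6)*(11 + (6 - 1*1)) = 23*(11 + (6 - 1)) = 23*(11 + 5) = 23*16 = 368)
((-Q)*j(0))*22 = ((-1*368)*(4*0²))*22 = -1472*0*22 = -368*0*22 = 0*22 = 0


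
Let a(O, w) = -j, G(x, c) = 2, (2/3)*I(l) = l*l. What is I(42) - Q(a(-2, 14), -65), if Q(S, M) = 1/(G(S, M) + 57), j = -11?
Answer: 156113/59 ≈ 2646.0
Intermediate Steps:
I(l) = 3*l²/2 (I(l) = 3*(l*l)/2 = 3*l²/2)
a(O, w) = 11 (a(O, w) = -1*(-11) = 11)
Q(S, M) = 1/59 (Q(S, M) = 1/(2 + 57) = 1/59)
I(42) - Q(a(-2, 14), -65) = (3/2)*42² - 1*1/59 = (3/2)*1764 - 1/59 = 2646 - 1/59 = 156113/59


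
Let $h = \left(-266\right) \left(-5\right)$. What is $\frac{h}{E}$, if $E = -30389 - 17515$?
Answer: $- \frac{665}{23952} \approx -0.027764$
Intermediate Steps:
$E = -47904$ ($E = -30389 - 17515 = -47904$)
$h = 1330$
$\frac{h}{E} = \frac{1330}{-47904} = 1330 \left(- \frac{1}{47904}\right) = - \frac{665}{23952}$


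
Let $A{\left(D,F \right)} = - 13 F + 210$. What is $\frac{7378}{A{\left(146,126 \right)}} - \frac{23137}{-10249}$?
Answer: $- \frac{178897}{61494} \approx -2.9092$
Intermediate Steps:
$A{\left(D,F \right)} = 210 - 13 F$
$\frac{7378}{A{\left(146,126 \right)}} - \frac{23137}{-10249} = \frac{7378}{210 - 1638} - \frac{23137}{-10249} = \frac{7378}{210 - 1638} - - \frac{23137}{10249} = \frac{7378}{-1428} + \frac{23137}{10249} = 7378 \left(- \frac{1}{1428}\right) + \frac{23137}{10249} = - \frac{31}{6} + \frac{23137}{10249} = - \frac{178897}{61494}$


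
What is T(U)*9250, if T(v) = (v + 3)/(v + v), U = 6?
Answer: 13875/2 ≈ 6937.5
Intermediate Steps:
T(v) = (3 + v)/(2*v) (T(v) = (3 + v)/((2*v)) = (3 + v)*(1/(2*v)) = (3 + v)/(2*v))
T(U)*9250 = ((1/2)*(3 + 6)/6)*9250 = ((1/2)*(1/6)*9)*9250 = (3/4)*9250 = 13875/2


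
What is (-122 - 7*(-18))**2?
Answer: 16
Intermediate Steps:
(-122 - 7*(-18))**2 = (-122 + 126)**2 = 4**2 = 16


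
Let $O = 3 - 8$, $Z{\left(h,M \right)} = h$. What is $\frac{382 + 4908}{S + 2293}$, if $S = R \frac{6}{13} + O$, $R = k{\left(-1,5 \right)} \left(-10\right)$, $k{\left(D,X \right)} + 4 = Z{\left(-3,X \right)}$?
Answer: $\frac{34385}{15082} \approx 2.2799$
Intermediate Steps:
$k{\left(D,X \right)} = -7$ ($k{\left(D,X \right)} = -4 - 3 = -7$)
$O = -5$ ($O = 3 - 8 = -5$)
$R = 70$ ($R = \left(-7\right) \left(-10\right) = 70$)
$S = \frac{355}{13}$ ($S = 70 \cdot \frac{6}{13} - 5 = \frac{420}{13} - 5 = \frac{355}{13} \approx 27.308$)
$\frac{382 + 4908}{S + 2293} = \frac{382 + 4908}{\frac{355}{13} + 2293} = \frac{5290}{\frac{30164}{13}} = 5290 \cdot \frac{13}{30164} = \frac{34385}{15082}$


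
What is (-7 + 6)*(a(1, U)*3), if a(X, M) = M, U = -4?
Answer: 12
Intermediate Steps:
(-7 + 6)*(a(1, U)*3) = (-7 + 6)*(-4*3) = -1*(-12) = 12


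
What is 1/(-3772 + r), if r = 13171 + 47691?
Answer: 1/57090 ≈ 1.7516e-5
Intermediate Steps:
r = 60862
1/(-3772 + r) = 1/(-3772 + 60862) = 1/57090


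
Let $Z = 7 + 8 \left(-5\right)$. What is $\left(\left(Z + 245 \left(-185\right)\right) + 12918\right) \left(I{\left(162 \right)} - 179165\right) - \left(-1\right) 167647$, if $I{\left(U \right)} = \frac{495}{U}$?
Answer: $\frac{52309630123}{9} \approx 5.8122 \cdot 10^{9}$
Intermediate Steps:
$Z = -33$ ($Z = 7 - 40 = -33$)
$\left(\left(Z + 245 \left(-185\right)\right) + 12918\right) \left(I{\left(162 \right)} - 179165\right) - \left(-1\right) 167647 = \left(\left(-33 + 245 \left(-185\right)\right) + 12918\right) \left(\frac{495}{162} - 179165\right) - \left(-1\right) 167647 = \left(\left(-33 - 45325\right) + 12918\right) \left(495 \cdot \frac{1}{162} - 179165\right) - -167647 = \left(-45358 + 12918\right) \left(\frac{55}{18} - 179165\right) + 167647 = \left(-32440\right) \left(- \frac{3224915}{18}\right) + 167647 = \frac{52308121300}{9} + 167647 = \frac{52309630123}{9}$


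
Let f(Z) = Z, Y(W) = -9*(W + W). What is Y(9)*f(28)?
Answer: -4536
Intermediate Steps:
Y(W) = -18*W
Y(9)*f(28) = -18*9*28 = -162*28 = -4536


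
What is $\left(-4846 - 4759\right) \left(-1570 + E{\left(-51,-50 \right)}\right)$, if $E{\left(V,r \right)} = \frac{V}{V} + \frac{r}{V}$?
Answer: $\frac{45182485}{3} \approx 1.5061 \cdot 10^{7}$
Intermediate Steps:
$E{\left(V,r \right)} = 1 + \frac{r}{V}$
$\left(-4846 - 4759\right) \left(-1570 + E{\left(-51,-50 \right)}\right) = \left(-4846 - 4759\right) \left(-1570 + \frac{-51 - 50}{-51}\right) = - 9605 \left(-1570 - - \frac{101}{51}\right) = - 9605 \left(-1570 + \frac{101}{51}\right) = \left(-9605\right) \left(- \frac{79969}{51}\right) = \frac{45182485}{3}$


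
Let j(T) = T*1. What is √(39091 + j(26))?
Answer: √39117 ≈ 197.78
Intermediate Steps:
j(T) = T
√(39091 + j(26)) = √(39091 + 26) = √39117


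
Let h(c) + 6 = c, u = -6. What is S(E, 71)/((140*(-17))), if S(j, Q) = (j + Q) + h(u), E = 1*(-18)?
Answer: -41/2380 ≈ -0.017227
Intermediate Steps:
h(c) = -6 + c
E = -18
S(j, Q) = -12 + Q + j (S(j, Q) = (j + Q) + (-6 - 6) = (Q + j) - 12 = -12 + Q + j)
S(E, 71)/((140*(-17))) = (-12 + 71 - 18)/((140*(-17))) = 41/(-2380) = 41*(-1/2380) = -41/2380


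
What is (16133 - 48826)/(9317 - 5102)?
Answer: -32693/4215 ≈ -7.7563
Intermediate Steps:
(16133 - 48826)/(9317 - 5102) = -32693/4215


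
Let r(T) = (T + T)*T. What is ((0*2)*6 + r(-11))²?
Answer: 58564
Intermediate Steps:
r(T) = 2*T² (r(T) = (2*T)*T = 2*T²)
((0*2)*6 + r(-11))² = ((0*2)*6 + 2*(-11)²)² = (0*6 + 2*121)² = (0 + 242)² = 242² = 58564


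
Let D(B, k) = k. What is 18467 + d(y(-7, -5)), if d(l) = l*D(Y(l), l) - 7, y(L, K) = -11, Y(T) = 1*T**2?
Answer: 18581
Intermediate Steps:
Y(T) = T**2
d(l) = -7 + l**2 (d(l) = l*l - 7 = l**2 - 7 = -7 + l**2)
18467 + d(y(-7, -5)) = 18467 + (-7 + (-11)**2) = 18467 + (-7 + 121) = 18467 + 114 = 18581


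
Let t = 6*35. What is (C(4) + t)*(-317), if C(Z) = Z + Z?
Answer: -69106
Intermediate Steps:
C(Z) = 2*Z
t = 210
(C(4) + t)*(-317) = (2*4 + 210)*(-317) = (8 + 210)*(-317) = 218*(-317) = -69106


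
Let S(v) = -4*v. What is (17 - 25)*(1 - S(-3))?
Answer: 88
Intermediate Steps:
(17 - 25)*(1 - S(-3)) = (17 - 25)*(1 - (-4)*(-3)) = -8*(1 - 1*12) = -8*(1 - 12) = -8*(-11) = 88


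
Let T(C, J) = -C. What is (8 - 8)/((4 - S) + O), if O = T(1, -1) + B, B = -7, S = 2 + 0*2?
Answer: 0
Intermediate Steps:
S = 2 (S = 2 + 0 = 2)
O = -8 (O = -1*1 - 7 = -1 - 7 = -8)
(8 - 8)/((4 - S) + O) = (8 - 8)/((4 - 1*2) - 8) = 0/((4 - 2) - 8) = 0/(2 - 8) = 0/(-6) = 0*(-1/6) = 0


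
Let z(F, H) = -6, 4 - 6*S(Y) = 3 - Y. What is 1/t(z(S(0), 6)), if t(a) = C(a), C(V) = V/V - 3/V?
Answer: ⅔ ≈ 0.66667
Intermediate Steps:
S(Y) = ⅙ + Y/6 (S(Y) = ⅔ - (3 - Y)/6 = ⅔ + (-½ + Y/6) = ⅙ + Y/6)
C(V) = 1 - 3/V
t(a) = (-3 + a)/a
1/t(z(S(0), 6)) = 1/((-3 - 6)/(-6)) = 1/(-⅙*(-9)) = 1/(3/2) = ⅔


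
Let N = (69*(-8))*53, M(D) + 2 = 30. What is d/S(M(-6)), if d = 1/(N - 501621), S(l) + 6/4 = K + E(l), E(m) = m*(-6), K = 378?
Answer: -2/221375709 ≈ -9.0344e-9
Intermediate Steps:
M(D) = 28 (M(D) = -2 + 30 = 28)
E(m) = -6*m
N = -29256 (N = -552*53 = -29256)
S(l) = 753/2 - 6*l (S(l) = -3/2 + (378 - 6*l) = 753/2 - 6*l)
d = -1/530877 (d = 1/(-29256 - 501621) = 1/(-530877) = -1/530877 ≈ -1.8837e-6)
d/S(M(-6)) = -1/(530877*(753/2 - 6*28)) = -1/(530877*(753/2 - 168)) = -1/(530877*417/2) = -1/530877*2/417 = -2/221375709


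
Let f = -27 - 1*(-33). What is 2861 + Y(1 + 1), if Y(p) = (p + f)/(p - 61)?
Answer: 168791/59 ≈ 2860.9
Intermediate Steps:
f = 6 (f = -27 + 33 = 6)
Y(p) = (6 + p)/(-61 + p) (Y(p) = (p + 6)/(p - 61) = (6 + p)/(-61 + p))
2861 + Y(1 + 1) = 2861 + (6 + (1 + 1))/(-61 + (1 + 1)) = 2861 + (6 + 2)/(-61 + 2) = 2861 + 8/(-59) = 2861 - 1/59*8 = 2861 - 8/59 = 168791/59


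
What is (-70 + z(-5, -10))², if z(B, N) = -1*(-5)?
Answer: 4225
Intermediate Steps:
z(B, N) = 5
(-70 + z(-5, -10))² = (-70 + 5)² = (-65)² = 4225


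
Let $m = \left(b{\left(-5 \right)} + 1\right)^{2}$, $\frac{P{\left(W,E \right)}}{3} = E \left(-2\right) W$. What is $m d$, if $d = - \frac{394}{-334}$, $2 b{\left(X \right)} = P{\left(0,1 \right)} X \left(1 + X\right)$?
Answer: $\frac{197}{167} \approx 1.1796$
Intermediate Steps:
$P{\left(W,E \right)} = - 6 E W$ ($P{\left(W,E \right)} = 3 E \left(-2\right) W = 3 - 2 E W = 3 \left(- 2 E W\right) = - 6 E W$)
$b{\left(X \right)} = 0$ ($b{\left(X \right)} = \frac{\left(-6\right) 1 \cdot 0 X \left(1 + X\right)}{2} = \frac{0 X \left(1 + X\right)}{2} = \frac{0 \left(1 + X\right)}{2} = \frac{1}{2} \cdot 0 = 0$)
$d = \frac{197}{167}$ ($d = \left(-394\right) \left(- \frac{1}{334}\right) = \frac{197}{167} \approx 1.1796$)
$m = 1$ ($m = \left(0 + 1\right)^{2} = 1^{2} = 1$)
$m d = 1 \cdot \frac{197}{167} = \frac{197}{167}$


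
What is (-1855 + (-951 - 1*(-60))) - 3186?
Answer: -5932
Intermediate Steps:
(-1855 + (-951 - 1*(-60))) - 3186 = (-1855 + (-951 + 60)) - 3186 = (-1855 - 891) - 3186 = -2746 - 3186 = -5932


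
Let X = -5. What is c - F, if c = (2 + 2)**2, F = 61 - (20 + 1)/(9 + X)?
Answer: -159/4 ≈ -39.750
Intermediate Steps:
F = 223/4 (F = 61 - (20 + 1)/(9 - 5) = 61 - 21/4 = 223/4 ≈ 55.750)
c = 16 (c = 4**2 = 16)
c - F = 16 - 1*223/4 = 16 - 223/4 = -159/4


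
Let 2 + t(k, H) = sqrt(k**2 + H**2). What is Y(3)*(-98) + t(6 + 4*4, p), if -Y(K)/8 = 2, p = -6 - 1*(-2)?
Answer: 1566 + 10*sqrt(5) ≈ 1588.4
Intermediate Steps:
p = -4 (p = -6 + 2 = -4)
Y(K) = -16 (Y(K) = -8*2 = -16)
t(k, H) = -2 + sqrt(H**2 + k**2) (t(k, H) = -2 + sqrt(k**2 + H**2) = -2 + sqrt(H**2 + k**2))
Y(3)*(-98) + t(6 + 4*4, p) = -16*(-98) + (-2 + sqrt((-4)**2 + (6 + 4*4)**2)) = 1568 + (-2 + sqrt(16 + (6 + 16)**2)) = 1568 + (-2 + sqrt(16 + 22**2)) = 1568 + (-2 + sqrt(16 + 484)) = 1568 + (-2 + sqrt(500)) = 1568 + (-2 + 10*sqrt(5)) = 1566 + 10*sqrt(5)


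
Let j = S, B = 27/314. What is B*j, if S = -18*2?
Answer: -486/157 ≈ -3.0955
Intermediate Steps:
B = 27/314 (B = 27*(1/314) = 27/314 ≈ 0.085987)
S = -36
j = -36
B*j = (27/314)*(-36) = -486/157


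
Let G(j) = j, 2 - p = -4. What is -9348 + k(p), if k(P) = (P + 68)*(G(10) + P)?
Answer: -8164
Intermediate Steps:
p = 6 (p = 2 - 1*(-4) = 2 + 4 = 6)
k(P) = (10 + P)*(68 + P) (k(P) = (P + 68)*(10 + P) = (68 + P)*(10 + P) = (10 + P)*(68 + P))
-9348 + k(p) = -9348 + (680 + 6² + 78*6) = -9348 + (680 + 36 + 468) = -9348 + 1184 = -8164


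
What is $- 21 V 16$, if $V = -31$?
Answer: $10416$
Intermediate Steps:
$- 21 V 16 = \left(-21\right) \left(-31\right) 16 = 651 \cdot 16 = 10416$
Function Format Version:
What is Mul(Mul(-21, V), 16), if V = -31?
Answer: 10416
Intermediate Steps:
Mul(Mul(-21, V), 16) = Mul(Mul(-21, -31), 16) = Mul(651, 16) = 10416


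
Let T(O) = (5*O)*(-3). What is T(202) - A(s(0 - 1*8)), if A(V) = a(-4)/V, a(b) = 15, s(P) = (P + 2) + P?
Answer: -42405/14 ≈ -3028.9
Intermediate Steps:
s(P) = 2 + 2*P (s(P) = (2 + P) + P = 2 + 2*P)
T(O) = -15*O
A(V) = 15/V
T(202) - A(s(0 - 1*8)) = -15*202 - 15/(2 + 2*(0 - 1*8)) = -3030 - 15/(2 + 2*(0 - 8)) = -3030 - 15/(2 + 2*(-8)) = -3030 - 15/(2 - 16) = -3030 - 15/(-14) = -3030 - 15*(-1)/14 = -3030 - 1*(-15/14) = -3030 + 15/14 = -42405/14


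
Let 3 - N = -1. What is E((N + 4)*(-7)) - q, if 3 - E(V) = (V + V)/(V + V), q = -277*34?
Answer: 9420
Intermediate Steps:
N = 4 (N = 3 - 1*(-1) = 3 + 1 = 4)
q = -9418
E(V) = 2 (E(V) = 3 - (V + V)/(V + V) = 3 - 2*V/(2*V) = 3 - 2*V*1/(2*V) = 3 - 1*1 = 3 - 1 = 2)
E((N + 4)*(-7)) - q = 2 - 1*(-9418) = 2 + 9418 = 9420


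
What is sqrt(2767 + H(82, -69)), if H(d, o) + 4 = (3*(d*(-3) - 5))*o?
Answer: 24*sqrt(95) ≈ 233.92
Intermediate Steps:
H(d, o) = -4 + o*(-15 - 9*d) (H(d, o) = -4 + (3*(d*(-3) - 5))*o = -4 + (3*(-3*d - 5))*o = -4 + (3*(-5 - 3*d))*o = -4 + (-15 - 9*d)*o = -4 + o*(-15 - 9*d))
sqrt(2767 + H(82, -69)) = sqrt(2767 + (-4 - 15*(-69) - 9*82*(-69))) = sqrt(2767 + (-4 + 1035 + 50922)) = sqrt(2767 + 51953) = sqrt(54720) = 24*sqrt(95)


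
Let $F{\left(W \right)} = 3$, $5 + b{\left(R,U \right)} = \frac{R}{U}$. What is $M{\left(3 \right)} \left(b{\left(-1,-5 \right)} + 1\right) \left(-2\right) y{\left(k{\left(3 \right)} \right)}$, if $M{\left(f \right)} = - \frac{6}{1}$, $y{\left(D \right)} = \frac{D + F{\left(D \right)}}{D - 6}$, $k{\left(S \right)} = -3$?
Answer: $0$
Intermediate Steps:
$b{\left(R,U \right)} = -5 + \frac{R}{U}$
$y{\left(D \right)} = \frac{3 + D}{-6 + D}$ ($y{\left(D \right)} = \frac{D + 3}{D - 6} = \frac{3 + D}{-6 + D}$)
$M{\left(f \right)} = -6$ ($M{\left(f \right)} = \left(-6\right) 1 = -6$)
$M{\left(3 \right)} \left(b{\left(-1,-5 \right)} + 1\right) \left(-2\right) y{\left(k{\left(3 \right)} \right)} = - 6 \left(\left(-5 - \frac{1}{-5}\right) + 1\right) \left(-2\right) \frac{3 - 3}{-6 - 3} = - 6 \left(\left(-5 - - \frac{1}{5}\right) + 1\right) \left(-2\right) \frac{1}{-9} \cdot 0 = - 6 \left(\left(-5 + \frac{1}{5}\right) + 1\right) \left(-2\right) \left(\left(- \frac{1}{9}\right) 0\right) = - 6 \left(- \frac{24}{5} + 1\right) \left(-2\right) 0 = - 6 \left(\left(- \frac{19}{5}\right) \left(-2\right)\right) 0 = \left(-6\right) \frac{38}{5} \cdot 0 = \left(- \frac{228}{5}\right) 0 = 0$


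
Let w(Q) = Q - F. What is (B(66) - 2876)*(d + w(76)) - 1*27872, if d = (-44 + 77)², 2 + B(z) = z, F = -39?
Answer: -3413520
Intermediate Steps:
B(z) = -2 + z
d = 1089 (d = 33² = 1089)
w(Q) = 39 + Q (w(Q) = Q - 1*(-39) = Q + 39 = 39 + Q)
(B(66) - 2876)*(d + w(76)) - 1*27872 = ((-2 + 66) - 2876)*(1089 + (39 + 76)) - 1*27872 = (64 - 2876)*(1089 + 115) - 27872 = -2812*1204 - 27872 = -3385648 - 27872 = -3413520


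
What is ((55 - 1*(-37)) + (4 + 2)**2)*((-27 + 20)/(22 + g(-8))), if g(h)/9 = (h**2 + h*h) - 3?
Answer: -896/1147 ≈ -0.78117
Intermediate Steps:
g(h) = -27 + 18*h**2 (g(h) = 9*((h**2 + h*h) - 3) = 9*((h**2 + h**2) - 3) = 9*(2*h**2 - 3) = 9*(-3 + 2*h**2) = -27 + 18*h**2)
((55 - 1*(-37)) + (4 + 2)**2)*((-27 + 20)/(22 + g(-8))) = ((55 - 1*(-37)) + (4 + 2)**2)*((-27 + 20)/(22 + (-27 + 18*(-8)**2))) = ((55 + 37) + 6**2)*(-7/(22 + (-27 + 18*64))) = (92 + 36)*(-7/(22 + (-27 + 1152))) = 128*(-7/(22 + 1125)) = 128*(-7/1147) = -896/1147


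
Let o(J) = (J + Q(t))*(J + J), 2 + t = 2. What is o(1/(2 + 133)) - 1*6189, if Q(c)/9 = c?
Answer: -112794523/18225 ≈ -6189.0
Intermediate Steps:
t = 0 (t = -2 + 2 = 0)
Q(c) = 9*c
o(J) = 2*J**2 (o(J) = (J + 9*0)*(J + J) = (J + 0)*(2*J) = J*(2*J) = 2*J**2)
o(1/(2 + 133)) - 1*6189 = 2*(1/(2 + 133))**2 - 1*6189 = 2*(1/135)**2 - 6189 = 2*(1/18225) - 6189 = 2/18225 - 6189 = -112794523/18225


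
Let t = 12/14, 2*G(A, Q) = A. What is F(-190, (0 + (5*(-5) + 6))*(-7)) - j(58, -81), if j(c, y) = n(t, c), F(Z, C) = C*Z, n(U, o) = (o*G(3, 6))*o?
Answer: -30316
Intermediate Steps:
G(A, Q) = A/2
t = 6/7 (t = 12*(1/14) = 6/7 ≈ 0.85714)
n(U, o) = 3*o²/2 (n(U, o) = (o*((½)*3))*o = (o*(3/2))*o = (3*o/2)*o = 3*o²/2)
j(c, y) = 3*c²/2
F(-190, (0 + (5*(-5) + 6))*(-7)) - j(58, -81) = ((0 + (5*(-5) + 6))*(-7))*(-190) - 3*58²/2 = ((0 + (-25 + 6))*(-7))*(-190) - 3*3364/2 = ((0 - 19)*(-7))*(-190) - 1*5046 = -19*(-7)*(-190) - 5046 = 133*(-190) - 5046 = -25270 - 5046 = -30316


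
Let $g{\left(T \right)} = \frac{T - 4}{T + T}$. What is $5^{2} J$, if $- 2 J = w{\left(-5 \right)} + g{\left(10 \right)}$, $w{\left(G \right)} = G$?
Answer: $\frac{235}{4} \approx 58.75$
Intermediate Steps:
$g{\left(T \right)} = \frac{-4 + T}{2 T}$
$J = \frac{47}{20}$ ($J = - \frac{-5 + \frac{-4 + 10}{2 \cdot 10}}{2} = - \frac{-5 + \frac{1}{2} \cdot \frac{1}{10} \cdot 6}{2} = - \frac{-5 + \frac{3}{10}}{2} = \left(- \frac{1}{2}\right) \left(- \frac{47}{10}\right) = \frac{47}{20} \approx 2.35$)
$5^{2} J = 5^{2} \cdot \frac{47}{20} = 25 \cdot \frac{47}{20} = \frac{235}{4}$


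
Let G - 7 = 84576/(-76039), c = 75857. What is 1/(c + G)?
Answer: 76039/5768538120 ≈ 1.3182e-5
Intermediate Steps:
G = 447697/76039 (G = 7 + 84576/(-76039) = 7 + 84576*(-1/76039) = 7 - 84576/76039 = 447697/76039 ≈ 5.8877)
1/(c + G) = 1/(75857 + 447697/76039) = 1/(5768538120/76039) = 76039/5768538120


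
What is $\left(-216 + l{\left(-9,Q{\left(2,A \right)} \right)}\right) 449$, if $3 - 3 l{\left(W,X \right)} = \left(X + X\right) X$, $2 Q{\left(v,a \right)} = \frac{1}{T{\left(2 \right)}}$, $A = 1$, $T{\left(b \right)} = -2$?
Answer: $- \frac{2317289}{24} \approx -96554.0$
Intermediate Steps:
$Q{\left(v,a \right)} = - \frac{1}{4}$ ($Q{\left(v,a \right)} = \frac{1}{2 \left(-2\right)} = \frac{1}{2} \left(- \frac{1}{2}\right) = - \frac{1}{4}$)
$l{\left(W,X \right)} = 1 - \frac{2 X^{2}}{3}$ ($l{\left(W,X \right)} = 1 - \frac{\left(X + X\right) X}{3} = 1 - \frac{2 X X}{3} = 1 - \frac{2 X^{2}}{3}$)
$\left(-216 + l{\left(-9,Q{\left(2,A \right)} \right)}\right) 449 = \left(-216 + \left(1 - \frac{2 \left(- \frac{1}{4}\right)^{2}}{3}\right)\right) 449 = \left(-216 + \left(1 - \frac{1}{24}\right)\right) 449 = \left(-216 + \frac{23}{24}\right) 449 = \left(- \frac{5161}{24}\right) 449 = - \frac{2317289}{24}$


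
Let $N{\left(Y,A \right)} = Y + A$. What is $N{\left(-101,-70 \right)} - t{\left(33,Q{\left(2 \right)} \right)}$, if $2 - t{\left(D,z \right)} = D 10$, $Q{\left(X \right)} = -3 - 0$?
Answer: $157$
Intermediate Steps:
$N{\left(Y,A \right)} = A + Y$
$Q{\left(X \right)} = -3$ ($Q{\left(X \right)} = -3 + 0 = -3$)
$t{\left(D,z \right)} = 2 - 10 D$ ($t{\left(D,z \right)} = 2 - D 10 = 2 - 10 D$)
$N{\left(-101,-70 \right)} - t{\left(33,Q{\left(2 \right)} \right)} = \left(-70 - 101\right) - \left(2 - 330\right) = -171 - \left(2 - 330\right) = -171 - -328 = -171 + 328 = 157$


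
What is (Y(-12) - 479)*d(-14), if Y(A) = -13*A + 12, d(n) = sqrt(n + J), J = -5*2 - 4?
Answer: -622*I*sqrt(7) ≈ -1645.7*I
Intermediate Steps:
J = -14 (J = -10 - 4 = -14)
d(n) = sqrt(-14 + n) (d(n) = sqrt(n - 14) = sqrt(-14 + n))
Y(A) = 12 - 13*A
(Y(-12) - 479)*d(-14) = ((12 - 13*(-12)) - 479)*sqrt(-14 - 14) = ((12 + 156) - 479)*sqrt(-28) = (168 - 479)*(2*I*sqrt(7)) = -622*I*sqrt(7)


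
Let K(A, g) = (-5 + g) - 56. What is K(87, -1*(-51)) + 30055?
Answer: 30045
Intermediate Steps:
K(A, g) = -61 + g
K(87, -1*(-51)) + 30055 = (-61 - 1*(-51)) + 30055 = (-61 + 51) + 30055 = -10 + 30055 = 30045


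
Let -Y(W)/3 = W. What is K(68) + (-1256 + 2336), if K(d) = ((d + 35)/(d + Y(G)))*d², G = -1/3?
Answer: 550792/69 ≈ 7982.5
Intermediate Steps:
G = -⅓ (G = -1*⅓ = -⅓ ≈ -0.33333)
Y(W) = -3*W
K(d) = d²*(35 + d)/(1 + d) (K(d) = ((d + 35)/(d - 3*(-⅓)))*d² = ((35 + d)/(d + 1))*d² = ((35 + d)/(1 + d))*d² = d²*(35 + d)/(1 + d))
K(68) + (-1256 + 2336) = 68²*(35 + 68)/(1 + 68) + (-1256 + 2336) = 4624*103/69 + 1080 = 4624*(1/69)*103 + 1080 = 476272/69 + 1080 = 550792/69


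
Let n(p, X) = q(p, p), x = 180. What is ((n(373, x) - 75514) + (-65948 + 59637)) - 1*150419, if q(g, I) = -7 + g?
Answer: -231878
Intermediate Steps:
n(p, X) = -7 + p
((n(373, x) - 75514) + (-65948 + 59637)) - 1*150419 = (((-7 + 373) - 75514) + (-65948 + 59637)) - 1*150419 = ((366 - 75514) - 6311) - 150419 = (-75148 - 6311) - 150419 = -81459 - 150419 = -231878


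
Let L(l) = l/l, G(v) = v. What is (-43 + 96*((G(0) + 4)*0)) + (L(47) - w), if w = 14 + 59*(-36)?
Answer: 2068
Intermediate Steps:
L(l) = 1
w = -2110 (w = 14 - 2124 = -2110)
(-43 + 96*((G(0) + 4)*0)) + (L(47) - w) = (-43 + 96*((0 + 4)*0)) + (1 - 1*(-2110)) = (-43 + 96*(4*0)) + (1 + 2110) = (-43 + 96*0) + 2111 = (-43 + 0) + 2111 = -43 + 2111 = 2068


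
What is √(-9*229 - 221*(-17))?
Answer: 4*√106 ≈ 41.182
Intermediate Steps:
√(-9*229 - 221*(-17)) = √(-2061 + 3757) = √1696 = 4*√106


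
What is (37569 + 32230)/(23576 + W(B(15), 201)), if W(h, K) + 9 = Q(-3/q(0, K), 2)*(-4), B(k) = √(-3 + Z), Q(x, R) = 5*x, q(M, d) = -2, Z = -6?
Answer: 69799/23537 ≈ 2.9655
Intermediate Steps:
B(k) = 3*I (B(k) = √(-3 - 6) = √(-9) = 3*I)
W(h, K) = -39 (W(h, K) = -9 + (5*(-3/(-2)))*(-4) = -9 + (5*(-3*(-½)))*(-4) = -9 + (5*(3/2))*(-4) = -9 + (15/2)*(-4) = -9 - 30 = -39)
(37569 + 32230)/(23576 + W(B(15), 201)) = (37569 + 32230)/(23576 - 39) = 69799/23537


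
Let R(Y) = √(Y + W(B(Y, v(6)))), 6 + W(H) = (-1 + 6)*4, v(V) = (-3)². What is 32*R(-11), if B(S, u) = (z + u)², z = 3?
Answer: 32*√3 ≈ 55.426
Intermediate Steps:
v(V) = 9
B(S, u) = (3 + u)²
W(H) = 14 (W(H) = -6 + (-1 + 6)*4 = -6 + 5*4 = -6 + 20 = 14)
R(Y) = √(14 + Y) (R(Y) = √(Y + 14) = √(14 + Y))
32*R(-11) = 32*√(14 - 11) = 32*√3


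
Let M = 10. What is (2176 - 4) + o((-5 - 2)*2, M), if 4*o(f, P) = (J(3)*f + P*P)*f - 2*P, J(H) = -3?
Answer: 1670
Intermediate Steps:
o(f, P) = -P/2 + f*(P² - 3*f)/4 (o(f, P) = ((-3*f + P*P)*f - 2*P)/4 = ((-3*f + P²)*f - 2*P)/4 = ((P² - 3*f)*f - 2*P)/4 = (f*(P² - 3*f) - 2*P)/4 = (-2*P + f*(P² - 3*f))/4 = -P/2 + f*(P² - 3*f)/4)
(2176 - 4) + o((-5 - 2)*2, M) = (2176 - 4) + (-3*4*(-5 - 2)²/4 - ½*10 + (¼)*((-5 - 2)*2)*10²) = 2172 + (-3*(-7*2)²/4 - 5 + (¼)*(-7*2)*100) = 2172 + (-¾*(-14)² - 5 + (¼)*(-14)*100) = 2172 + (-¾*196 - 5 - 350) = 2172 + (-147 - 5 - 350) = 2172 - 502 = 1670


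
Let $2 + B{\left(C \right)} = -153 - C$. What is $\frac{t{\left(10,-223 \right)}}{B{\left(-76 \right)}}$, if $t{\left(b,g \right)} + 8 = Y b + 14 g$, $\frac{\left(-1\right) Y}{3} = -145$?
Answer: $- \frac{1220}{79} \approx -15.443$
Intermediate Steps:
$Y = 435$ ($Y = \left(-3\right) \left(-145\right) = 435$)
$t{\left(b,g \right)} = -8 + 14 g + 435 b$ ($t{\left(b,g \right)} = -8 + \left(435 b + 14 g\right) = -8 + \left(14 g + 435 b\right) = -8 + 14 g + 435 b$)
$B{\left(C \right)} = -155 - C$ ($B{\left(C \right)} = -2 - \left(153 + C\right) = -155 - C$)
$\frac{t{\left(10,-223 \right)}}{B{\left(-76 \right)}} = \frac{-8 + 14 \left(-223\right) + 435 \cdot 10}{-155 - -76} = \frac{-8 - 3122 + 4350}{-155 + 76} = \frac{1220}{-79} = 1220 \left(- \frac{1}{79}\right) = - \frac{1220}{79}$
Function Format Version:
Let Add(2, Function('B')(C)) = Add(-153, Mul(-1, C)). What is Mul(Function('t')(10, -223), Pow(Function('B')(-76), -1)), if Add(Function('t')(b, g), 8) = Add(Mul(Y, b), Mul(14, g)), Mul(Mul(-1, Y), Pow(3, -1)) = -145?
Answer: Rational(-1220, 79) ≈ -15.443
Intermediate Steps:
Y = 435 (Y = Mul(-3, -145) = 435)
Function('t')(b, g) = Add(-8, Mul(14, g), Mul(435, b)) (Function('t')(b, g) = Add(-8, Add(Mul(435, b), Mul(14, g))) = Add(-8, Add(Mul(14, g), Mul(435, b))) = Add(-8, Mul(14, g), Mul(435, b)))
Function('B')(C) = Add(-155, Mul(-1, C)) (Function('B')(C) = Add(-2, Add(-153, Mul(-1, C))) = Add(-155, Mul(-1, C)))
Mul(Function('t')(10, -223), Pow(Function('B')(-76), -1)) = Mul(Add(-8, Mul(14, -223), Mul(435, 10)), Pow(Add(-155, Mul(-1, -76)), -1)) = Mul(Add(-8, -3122, 4350), Pow(Add(-155, 76), -1)) = Mul(1220, Pow(-79, -1)) = Mul(1220, Rational(-1, 79)) = Rational(-1220, 79)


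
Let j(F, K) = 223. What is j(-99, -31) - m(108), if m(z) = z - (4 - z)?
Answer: 11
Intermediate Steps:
m(z) = -4 + 2*z (m(z) = z + (-4 + z) = -4 + 2*z)
j(-99, -31) - m(108) = 223 - (-4 + 2*108) = 223 - (-4 + 216) = 223 - 1*212 = 223 - 212 = 11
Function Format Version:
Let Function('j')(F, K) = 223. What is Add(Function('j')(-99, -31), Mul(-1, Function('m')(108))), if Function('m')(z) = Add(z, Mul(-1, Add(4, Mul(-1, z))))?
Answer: 11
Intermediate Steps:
Function('m')(z) = Add(-4, Mul(2, z)) (Function('m')(z) = Add(z, Add(-4, z)) = Add(-4, Mul(2, z)))
Add(Function('j')(-99, -31), Mul(-1, Function('m')(108))) = Add(223, Mul(-1, Add(-4, Mul(2, 108)))) = Add(223, Mul(-1, Add(-4, 216))) = Add(223, Mul(-1, 212)) = Add(223, -212) = 11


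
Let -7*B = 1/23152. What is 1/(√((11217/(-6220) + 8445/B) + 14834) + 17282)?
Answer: 107494040/10370501328617 - 2*I*√13237387407119035/10370501328617 ≈ 1.0365e-5 - 2.2189e-5*I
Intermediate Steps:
B = -1/162064 (B = -⅐/23152 = -⅐*1/23152 = -1/162064 ≈ -6.1704e-6)
1/(√((11217/(-6220) + 8445/B) + 14834) + 17282) = 1/(√((11217/(-6220) + 8445/(-1/162064)) + 14834) + 17282) = 1/(√((11217*(-1/6220) + 8445*(-162064)) + 14834) + 17282) = 1/(√((-11217/6220 - 1368630480) + 14834) + 17282) = 1/(√(-8512881596817/6220 + 14834) + 17282) = 1/(√(-8512789329337/6220) + 17282) = 1/(I*√13237387407119035/3110 + 17282) = 1/(17282 + I*√13237387407119035/3110)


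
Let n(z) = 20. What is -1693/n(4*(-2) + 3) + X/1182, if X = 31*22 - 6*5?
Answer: -994043/11820 ≈ -84.098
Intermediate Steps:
X = 652 (X = 682 - 30 = 652)
-1693/n(4*(-2) + 3) + X/1182 = -1693/20 + 652/1182 = -1693*1/20 + 652*(1/1182) = -1693/20 + 326/591 = -994043/11820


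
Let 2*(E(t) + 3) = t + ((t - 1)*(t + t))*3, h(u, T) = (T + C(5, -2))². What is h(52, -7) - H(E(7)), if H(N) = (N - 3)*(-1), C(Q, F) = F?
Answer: 409/2 ≈ 204.50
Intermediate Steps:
h(u, T) = (-2 + T)² (h(u, T) = (T - 2)² = (-2 + T)²)
E(t) = -3 + t/2 + 3*t*(-1 + t) (E(t) = -3 + (t + ((t - 1)*(t + t))*3)/2 = -3 + (t + ((-1 + t)*(2*t))*3)/2 = -3 + (t + (2*t*(-1 + t))*3)/2 = -3 + (t + 6*t*(-1 + t))/2 = -3 + (t/2 + 3*t*(-1 + t)) = -3 + t/2 + 3*t*(-1 + t))
H(N) = 3 - N (H(N) = (-3 + N)*(-1) = 3 - N)
h(52, -7) - H(E(7)) = (-2 - 7)² - (3 - (-3 + 3*7² - 5/2*7)) = (-9)² - (3 - (-3 + 3*49 - 35/2)) = 81 - (3 - (-3 + 147 - 35/2)) = 81 - (3 - 1*253/2) = 81 - (3 - 253/2) = 81 - 1*(-247/2) = 81 + 247/2 = 409/2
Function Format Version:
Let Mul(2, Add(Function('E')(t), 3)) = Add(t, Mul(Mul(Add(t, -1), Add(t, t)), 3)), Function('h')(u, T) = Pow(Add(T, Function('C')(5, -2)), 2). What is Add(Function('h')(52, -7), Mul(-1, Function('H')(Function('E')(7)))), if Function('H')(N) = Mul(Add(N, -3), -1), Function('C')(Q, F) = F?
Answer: Rational(409, 2) ≈ 204.50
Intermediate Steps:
Function('h')(u, T) = Pow(Add(-2, T), 2) (Function('h')(u, T) = Pow(Add(T, -2), 2) = Pow(Add(-2, T), 2))
Function('E')(t) = Add(-3, Mul(Rational(1, 2), t), Mul(3, t, Add(-1, t))) (Function('E')(t) = Add(-3, Mul(Rational(1, 2), Add(t, Mul(Mul(Add(t, -1), Add(t, t)), 3)))) = Add(-3, Mul(Rational(1, 2), Add(t, Mul(Mul(Add(-1, t), Mul(2, t)), 3)))) = Add(-3, Mul(Rational(1, 2), Add(t, Mul(Mul(2, t, Add(-1, t)), 3)))) = Add(-3, Mul(Rational(1, 2), Add(t, Mul(6, t, Add(-1, t))))) = Add(-3, Add(Mul(Rational(1, 2), t), Mul(3, t, Add(-1, t)))) = Add(-3, Mul(Rational(1, 2), t), Mul(3, t, Add(-1, t))))
Function('H')(N) = Add(3, Mul(-1, N)) (Function('H')(N) = Mul(Add(-3, N), -1) = Add(3, Mul(-1, N)))
Add(Function('h')(52, -7), Mul(-1, Function('H')(Function('E')(7)))) = Add(Pow(Add(-2, -7), 2), Mul(-1, Add(3, Mul(-1, Add(-3, Mul(3, Pow(7, 2)), Mul(Rational(-5, 2), 7)))))) = Add(Pow(-9, 2), Mul(-1, Add(3, Mul(-1, Add(-3, Mul(3, 49), Rational(-35, 2)))))) = Add(81, Mul(-1, Add(3, Mul(-1, Add(-3, 147, Rational(-35, 2)))))) = Add(81, Mul(-1, Add(3, Mul(-1, Rational(253, 2))))) = Add(81, Mul(-1, Add(3, Rational(-253, 2)))) = Add(81, Mul(-1, Rational(-247, 2))) = Add(81, Rational(247, 2)) = Rational(409, 2)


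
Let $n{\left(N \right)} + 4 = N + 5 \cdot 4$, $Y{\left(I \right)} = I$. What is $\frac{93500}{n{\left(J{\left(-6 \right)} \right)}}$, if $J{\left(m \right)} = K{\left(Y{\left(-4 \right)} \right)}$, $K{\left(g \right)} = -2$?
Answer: $\frac{46750}{7} \approx 6678.6$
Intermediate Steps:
$J{\left(m \right)} = -2$
$n{\left(N \right)} = 16 + N$ ($n{\left(N \right)} = -4 + \left(N + 5 \cdot 4\right) = -4 + \left(N + 20\right) = -4 + \left(20 + N\right) = 16 + N$)
$\frac{93500}{n{\left(J{\left(-6 \right)} \right)}} = \frac{93500}{16 - 2} = \frac{93500}{14} = 93500 \cdot \frac{1}{14} = \frac{46750}{7}$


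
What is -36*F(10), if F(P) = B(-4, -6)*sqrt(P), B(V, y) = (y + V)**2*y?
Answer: 21600*sqrt(10) ≈ 68305.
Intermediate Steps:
B(V, y) = y*(V + y)**2 (B(V, y) = (V + y)**2*y = y*(V + y)**2)
F(P) = -600*sqrt(P) (F(P) = (-6*(-4 - 6)**2)*sqrt(P) = (-6*(-10)**2)*sqrt(P) = (-6*100)*sqrt(P) = -600*sqrt(P))
-36*F(10) = -(-21600)*sqrt(10) = 21600*sqrt(10)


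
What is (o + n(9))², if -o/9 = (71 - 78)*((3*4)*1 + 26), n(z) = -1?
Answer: 5726449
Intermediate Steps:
o = 2394 (o = -9*(71 - 78)*((3*4)*1 + 26) = -(-63)*(12*1 + 26) = -(-63)*(12 + 26) = -(-63)*38 = -9*(-266) = 2394)
(o + n(9))² = (2394 - 1)² = 2393² = 5726449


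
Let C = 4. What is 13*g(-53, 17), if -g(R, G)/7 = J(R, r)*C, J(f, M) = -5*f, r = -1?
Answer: -96460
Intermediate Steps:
g(R, G) = 140*R (g(R, G) = -7*(-5*R)*4 = -(-140)*R = 140*R)
13*g(-53, 17) = 13*(140*(-53)) = 13*(-7420) = -96460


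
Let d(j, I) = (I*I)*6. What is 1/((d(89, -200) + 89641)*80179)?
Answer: 1/26430285739 ≈ 3.7835e-11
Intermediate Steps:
d(j, I) = 6*I² (d(j, I) = I²*6 = 6*I²)
1/((d(89, -200) + 89641)*80179) = 1/((6*(-200)² + 89641)*80179) = (1/80179)/(6*40000 + 89641) = (1/80179)/(240000 + 89641) = (1/80179)/329641 = (1/329641)*(1/80179) = 1/26430285739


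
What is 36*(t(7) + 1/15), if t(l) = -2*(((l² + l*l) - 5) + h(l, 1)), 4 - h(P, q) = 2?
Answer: -34188/5 ≈ -6837.6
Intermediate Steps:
h(P, q) = 2 (h(P, q) = 4 - 1*2 = 4 - 2 = 2)
t(l) = 6 - 4*l² (t(l) = -2*(((l² + l*l) - 5) + 2) = -2*(((l² + l²) - 5) + 2) = -2*((2*l² - 5) + 2) = -2*((-5 + 2*l²) + 2) = -2*(-3 + 2*l²) = 6 - 4*l²)
36*(t(7) + 1/15) = 36*((6 - 4*7²) + 1/15) = 36*((6 - 4*49) + 1/15) = 36*((6 - 196) + 1/15) = 36*(-190 + 1/15) = 36*(-2849/15) = -34188/5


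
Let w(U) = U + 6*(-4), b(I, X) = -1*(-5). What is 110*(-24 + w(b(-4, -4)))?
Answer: -4730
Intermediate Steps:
b(I, X) = 5
w(U) = -24 + U (w(U) = U - 24 = -24 + U)
110*(-24 + w(b(-4, -4))) = 110*(-24 + (-24 + 5)) = 110*(-24 - 19) = 110*(-43) = -4730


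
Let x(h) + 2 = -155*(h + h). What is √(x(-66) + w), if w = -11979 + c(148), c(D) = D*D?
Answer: √30383 ≈ 174.31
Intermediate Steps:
c(D) = D²
w = 9925 (w = -11979 + 148² = -11979 + 21904 = 9925)
x(h) = -2 - 310*h (x(h) = -2 - 155*(h + h) = -2 - 310*h)
√(x(-66) + w) = √((-2 - 310*(-66)) + 9925) = √((-2 + 20460) + 9925) = √(20458 + 9925) = √30383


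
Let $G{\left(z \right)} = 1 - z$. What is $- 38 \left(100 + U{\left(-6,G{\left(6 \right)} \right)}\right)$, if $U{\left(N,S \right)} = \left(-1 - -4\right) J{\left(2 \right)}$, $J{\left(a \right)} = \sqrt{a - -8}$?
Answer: $-3800 - 114 \sqrt{10} \approx -4160.5$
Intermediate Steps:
$J{\left(a \right)} = \sqrt{8 + a}$ ($J{\left(a \right)} = \sqrt{a + 8} = \sqrt{8 + a}$)
$U{\left(N,S \right)} = 3 \sqrt{10}$ ($U{\left(N,S \right)} = \left(-1 - -4\right) \sqrt{8 + 2} = \left(-1 + 4\right) \sqrt{10} = 3 \sqrt{10}$)
$- 38 \left(100 + U{\left(-6,G{\left(6 \right)} \right)}\right) = - 38 \left(100 + 3 \sqrt{10}\right) = -3800 - 114 \sqrt{10}$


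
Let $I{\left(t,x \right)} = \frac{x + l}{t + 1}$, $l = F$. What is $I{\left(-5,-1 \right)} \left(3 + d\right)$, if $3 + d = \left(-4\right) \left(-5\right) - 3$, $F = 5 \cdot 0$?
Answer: $\frac{17}{4} \approx 4.25$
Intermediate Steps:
$F = 0$
$l = 0$
$d = 14$ ($d = -3 - -17 = -3 + \left(20 - 3\right) = -3 + 17 = 14$)
$I{\left(t,x \right)} = \frac{x}{1 + t}$ ($I{\left(t,x \right)} = \frac{x + 0}{t + 1} = \frac{x}{1 + t}$)
$I{\left(-5,-1 \right)} \left(3 + d\right) = - \frac{1}{1 - 5} \left(3 + 14\right) = - \frac{1}{-4} \cdot 17 = \left(-1\right) \left(- \frac{1}{4}\right) 17 = \frac{1}{4} \cdot 17 = \frac{17}{4}$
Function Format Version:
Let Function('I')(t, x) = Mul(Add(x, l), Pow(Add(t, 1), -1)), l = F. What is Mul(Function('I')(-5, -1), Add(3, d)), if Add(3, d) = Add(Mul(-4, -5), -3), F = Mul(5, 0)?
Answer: Rational(17, 4) ≈ 4.2500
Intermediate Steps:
F = 0
l = 0
d = 14 (d = Add(-3, Add(Mul(-4, -5), -3)) = Add(-3, Add(20, -3)) = Add(-3, 17) = 14)
Function('I')(t, x) = Mul(x, Pow(Add(1, t), -1)) (Function('I')(t, x) = Mul(Add(x, 0), Pow(Add(t, 1), -1)) = Mul(x, Pow(Add(1, t), -1)))
Mul(Function('I')(-5, -1), Add(3, d)) = Mul(Mul(-1, Pow(Add(1, -5), -1)), Add(3, 14)) = Mul(Mul(-1, Pow(-4, -1)), 17) = Mul(Mul(-1, Rational(-1, 4)), 17) = Mul(Rational(1, 4), 17) = Rational(17, 4)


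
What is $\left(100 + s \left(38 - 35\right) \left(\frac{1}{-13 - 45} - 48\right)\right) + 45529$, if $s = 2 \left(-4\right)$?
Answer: $\frac{1356661}{29} \approx 46781.0$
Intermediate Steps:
$s = -8$
$\left(100 + s \left(38 - 35\right) \left(\frac{1}{-13 - 45} - 48\right)\right) + 45529 = \left(100 - 8 \left(38 - 35\right) \left(\frac{1}{-13 - 45} - 48\right)\right) + 45529 = \left(100 - 8 \cdot 3 \left(\frac{1}{-58} - 48\right)\right) + 45529 = \left(100 - 8 \cdot 3 \left(- \frac{1}{58} - 48\right)\right) + 45529 = \left(100 - 8 \cdot 3 \left(- \frac{2785}{58}\right)\right) + 45529 = \left(100 - - \frac{33420}{29}\right) + 45529 = \left(100 + \frac{33420}{29}\right) + 45529 = \frac{36320}{29} + 45529 = \frac{1356661}{29}$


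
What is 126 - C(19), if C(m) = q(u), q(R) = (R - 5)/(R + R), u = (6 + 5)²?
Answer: 15188/121 ≈ 125.52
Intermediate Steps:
u = 121 (u = 11² = 121)
q(R) = (-5 + R)/(2*R) (q(R) = (-5 + R)/((2*R)) = (-5 + R)*(1/(2*R)) = (-5 + R)/(2*R))
C(m) = 58/121 (C(m) = (½)*(-5 + 121)/121 = (½)*(1/121)*116 = 58/121)
126 - C(19) = 126 - 1*58/121 = 126 - 58/121 = 15188/121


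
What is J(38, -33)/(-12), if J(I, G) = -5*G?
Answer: -55/4 ≈ -13.750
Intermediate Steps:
J(38, -33)/(-12) = (-5*(-33))/(-12) = -1/12*165 = -55/4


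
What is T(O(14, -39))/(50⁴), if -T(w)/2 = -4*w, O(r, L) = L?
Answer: -39/781250 ≈ -4.9920e-5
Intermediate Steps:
T(w) = 8*w (T(w) = -(-8)*w = 8*w)
T(O(14, -39))/(50⁴) = (8*(-39))/(50⁴) = -312/6250000 = -312*1/6250000 = -39/781250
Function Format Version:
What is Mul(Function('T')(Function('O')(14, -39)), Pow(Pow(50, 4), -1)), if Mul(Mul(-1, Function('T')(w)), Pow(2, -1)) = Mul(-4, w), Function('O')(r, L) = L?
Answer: Rational(-39, 781250) ≈ -4.9920e-5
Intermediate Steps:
Function('T')(w) = Mul(8, w) (Function('T')(w) = Mul(-2, Mul(-4, w)) = Mul(8, w))
Mul(Function('T')(Function('O')(14, -39)), Pow(Pow(50, 4), -1)) = Mul(Mul(8, -39), Pow(Pow(50, 4), -1)) = Mul(-312, Pow(6250000, -1)) = Mul(-312, Rational(1, 6250000)) = Rational(-39, 781250)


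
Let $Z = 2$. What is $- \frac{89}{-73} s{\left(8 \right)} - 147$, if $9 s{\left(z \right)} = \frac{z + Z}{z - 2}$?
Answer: $- \frac{289292}{1971} \approx -146.77$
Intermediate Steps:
$s{\left(z \right)} = \frac{2 + z}{9 \left(-2 + z\right)}$ ($s{\left(z \right)} = \frac{\left(z + 2\right) \frac{1}{z - 2}}{9} = \frac{\left(2 + z\right) \frac{1}{-2 + z}}{9} = \frac{\frac{1}{-2 + z} \left(2 + z\right)}{9} = \frac{2 + z}{9 \left(-2 + z\right)}$)
$- \frac{89}{-73} s{\left(8 \right)} - 147 = - \frac{89}{-73} \frac{2 + 8}{9 \left(-2 + 8\right)} - 147 = \left(-89\right) \left(- \frac{1}{73}\right) \frac{1}{9} \cdot \frac{1}{6} \cdot 10 - 147 = \frac{89 \cdot \frac{1}{9} \cdot \frac{1}{6} \cdot 10}{73} - 147 = \frac{89}{73} \cdot \frac{5}{27} - 147 = \frac{445}{1971} - 147 = - \frac{289292}{1971}$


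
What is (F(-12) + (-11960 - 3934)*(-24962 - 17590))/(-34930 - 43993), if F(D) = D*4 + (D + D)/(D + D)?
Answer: -676321441/78923 ≈ -8569.4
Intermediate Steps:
F(D) = 1 + 4*D (F(D) = 4*D + (2*D)/((2*D)) = 4*D + (2*D)*(1/(2*D)) = 4*D + 1 = 1 + 4*D)
(F(-12) + (-11960 - 3934)*(-24962 - 17590))/(-34930 - 43993) = ((1 + 4*(-12)) + (-11960 - 3934)*(-24962 - 17590))/(-34930 - 43993) = ((1 - 48) - 15894*(-42552))/(-78923) = (-47 + 676321488)*(-1/78923) = 676321441*(-1/78923) = -676321441/78923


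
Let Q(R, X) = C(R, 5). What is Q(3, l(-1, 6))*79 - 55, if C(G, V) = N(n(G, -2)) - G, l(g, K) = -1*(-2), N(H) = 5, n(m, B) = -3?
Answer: 103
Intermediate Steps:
l(g, K) = 2
C(G, V) = 5 - G
Q(R, X) = 5 - R
Q(3, l(-1, 6))*79 - 55 = (5 - 1*3)*79 - 55 = (5 - 3)*79 - 55 = 2*79 - 55 = 158 - 55 = 103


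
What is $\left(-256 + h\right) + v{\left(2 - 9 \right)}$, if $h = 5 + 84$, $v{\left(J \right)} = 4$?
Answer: $-163$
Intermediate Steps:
$h = 89$
$\left(-256 + h\right) + v{\left(2 - 9 \right)} = \left(-256 + 89\right) + 4 = -167 + 4 = -163$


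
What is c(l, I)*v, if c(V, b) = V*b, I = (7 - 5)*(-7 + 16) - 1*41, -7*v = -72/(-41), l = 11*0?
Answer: 0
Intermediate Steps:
l = 0
v = -72/287 (v = -(-72)/(7*(-41)) = -(-72)*(-1)/(7*41) = -⅐*72/41 = -72/287 ≈ -0.25087)
I = -23 (I = 2*9 - 41 = 18 - 41 = -23)
c(l, I)*v = (0*(-23))*(-72/287) = 0*(-72/287) = 0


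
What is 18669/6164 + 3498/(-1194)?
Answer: 121519/1226636 ≈ 0.099067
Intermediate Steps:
18669/6164 + 3498/(-1194) = 18669*(1/6164) + 3498*(-1/1194) = 18669/6164 - 583/199 = 121519/1226636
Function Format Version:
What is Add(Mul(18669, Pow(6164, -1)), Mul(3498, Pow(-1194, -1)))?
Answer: Rational(121519, 1226636) ≈ 0.099067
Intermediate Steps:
Add(Mul(18669, Pow(6164, -1)), Mul(3498, Pow(-1194, -1))) = Add(Mul(18669, Rational(1, 6164)), Mul(3498, Rational(-1, 1194))) = Add(Rational(18669, 6164), Rational(-583, 199)) = Rational(121519, 1226636)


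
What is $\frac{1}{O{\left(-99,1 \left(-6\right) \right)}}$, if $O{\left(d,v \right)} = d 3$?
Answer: $- \frac{1}{297} \approx -0.003367$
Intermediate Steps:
$O{\left(d,v \right)} = 3 d$
$\frac{1}{O{\left(-99,1 \left(-6\right) \right)}} = \frac{1}{3 \left(-99\right)} = \frac{1}{-297} = - \frac{1}{297}$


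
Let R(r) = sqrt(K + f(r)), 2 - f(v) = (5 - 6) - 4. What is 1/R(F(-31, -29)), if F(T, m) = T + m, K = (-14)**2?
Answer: sqrt(203)/203 ≈ 0.070186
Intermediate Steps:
f(v) = 7 (f(v) = 2 - ((5 - 6) - 4) = 2 - (-1 - 4) = 2 - 1*(-5) = 2 + 5 = 7)
K = 196
R(r) = sqrt(203) (R(r) = sqrt(196 + 7) = sqrt(203))
1/R(F(-31, -29)) = 1/(sqrt(203)) = sqrt(203)/203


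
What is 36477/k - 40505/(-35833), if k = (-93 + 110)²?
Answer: 1318786286/10355737 ≈ 127.35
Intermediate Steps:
k = 289 (k = 17² = 289)
36477/k - 40505/(-35833) = 36477/289 - 40505/(-35833) = 36477*(1/289) - 40505*(-1/35833) = 36477/289 + 40505/35833 = 1318786286/10355737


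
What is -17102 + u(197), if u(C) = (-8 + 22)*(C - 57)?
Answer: -15142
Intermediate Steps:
u(C) = -798 + 14*C (u(C) = 14*(-57 + C) = -798 + 14*C)
-17102 + u(197) = -17102 + (-798 + 14*197) = -17102 + (-798 + 2758) = -17102 + 1960 = -15142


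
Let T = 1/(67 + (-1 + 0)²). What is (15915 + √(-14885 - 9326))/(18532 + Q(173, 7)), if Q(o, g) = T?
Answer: 360740/420059 + 68*I*√24211/1260177 ≈ 0.85878 + 0.0083962*I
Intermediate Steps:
T = 1/68 (T = 1/(67 + (-1)²) = 1/(67 + 1) = 1/68 ≈ 0.014706)
Q(o, g) = 1/68
(15915 + √(-14885 - 9326))/(18532 + Q(173, 7)) = (15915 + √(-14885 - 9326))/(18532 + 1/68) = (15915 + √(-24211))/(1260177/68) = (15915 + I*√24211)*(68/1260177) = 360740/420059 + 68*I*√24211/1260177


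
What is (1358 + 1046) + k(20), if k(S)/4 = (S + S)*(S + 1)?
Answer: 5764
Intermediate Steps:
k(S) = 8*S*(1 + S) (k(S) = 4*((S + S)*(S + 1)) = 4*((2*S)*(1 + S)) = 4*(2*S*(1 + S)) = 8*S*(1 + S))
(1358 + 1046) + k(20) = (1358 + 1046) + 8*20*(1 + 20) = 2404 + 8*20*21 = 2404 + 3360 = 5764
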